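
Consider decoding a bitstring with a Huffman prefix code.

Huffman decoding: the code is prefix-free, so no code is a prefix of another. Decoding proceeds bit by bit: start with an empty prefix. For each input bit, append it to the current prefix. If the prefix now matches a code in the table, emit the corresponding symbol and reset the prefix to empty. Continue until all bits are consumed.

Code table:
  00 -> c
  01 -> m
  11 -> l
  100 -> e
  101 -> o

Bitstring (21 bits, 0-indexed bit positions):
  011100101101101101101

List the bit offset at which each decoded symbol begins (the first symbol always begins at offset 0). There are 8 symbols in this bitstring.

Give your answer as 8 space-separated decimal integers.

Answer: 0 2 4 6 9 12 15 18

Derivation:
Bit 0: prefix='0' (no match yet)
Bit 1: prefix='01' -> emit 'm', reset
Bit 2: prefix='1' (no match yet)
Bit 3: prefix='11' -> emit 'l', reset
Bit 4: prefix='0' (no match yet)
Bit 5: prefix='00' -> emit 'c', reset
Bit 6: prefix='1' (no match yet)
Bit 7: prefix='10' (no match yet)
Bit 8: prefix='101' -> emit 'o', reset
Bit 9: prefix='1' (no match yet)
Bit 10: prefix='10' (no match yet)
Bit 11: prefix='101' -> emit 'o', reset
Bit 12: prefix='1' (no match yet)
Bit 13: prefix='10' (no match yet)
Bit 14: prefix='101' -> emit 'o', reset
Bit 15: prefix='1' (no match yet)
Bit 16: prefix='10' (no match yet)
Bit 17: prefix='101' -> emit 'o', reset
Bit 18: prefix='1' (no match yet)
Bit 19: prefix='10' (no match yet)
Bit 20: prefix='101' -> emit 'o', reset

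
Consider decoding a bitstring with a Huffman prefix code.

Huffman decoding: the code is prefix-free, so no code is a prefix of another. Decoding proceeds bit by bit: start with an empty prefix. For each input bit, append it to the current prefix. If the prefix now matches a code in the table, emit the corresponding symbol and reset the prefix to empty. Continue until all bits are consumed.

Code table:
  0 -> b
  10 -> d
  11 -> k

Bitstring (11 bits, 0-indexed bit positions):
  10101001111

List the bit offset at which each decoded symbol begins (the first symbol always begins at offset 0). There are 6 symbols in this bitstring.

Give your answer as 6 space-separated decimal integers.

Bit 0: prefix='1' (no match yet)
Bit 1: prefix='10' -> emit 'd', reset
Bit 2: prefix='1' (no match yet)
Bit 3: prefix='10' -> emit 'd', reset
Bit 4: prefix='1' (no match yet)
Bit 5: prefix='10' -> emit 'd', reset
Bit 6: prefix='0' -> emit 'b', reset
Bit 7: prefix='1' (no match yet)
Bit 8: prefix='11' -> emit 'k', reset
Bit 9: prefix='1' (no match yet)
Bit 10: prefix='11' -> emit 'k', reset

Answer: 0 2 4 6 7 9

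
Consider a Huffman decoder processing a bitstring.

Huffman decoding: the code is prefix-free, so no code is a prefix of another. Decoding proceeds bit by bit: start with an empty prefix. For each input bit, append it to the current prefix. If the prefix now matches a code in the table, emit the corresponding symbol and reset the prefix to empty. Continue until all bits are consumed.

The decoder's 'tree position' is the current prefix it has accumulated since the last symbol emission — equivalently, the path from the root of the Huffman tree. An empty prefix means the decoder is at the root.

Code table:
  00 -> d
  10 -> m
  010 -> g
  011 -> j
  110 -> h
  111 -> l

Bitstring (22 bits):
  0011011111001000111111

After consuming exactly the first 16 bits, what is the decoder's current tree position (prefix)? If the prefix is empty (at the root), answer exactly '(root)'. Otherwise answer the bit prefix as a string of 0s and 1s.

Bit 0: prefix='0' (no match yet)
Bit 1: prefix='00' -> emit 'd', reset
Bit 2: prefix='1' (no match yet)
Bit 3: prefix='11' (no match yet)
Bit 4: prefix='110' -> emit 'h', reset
Bit 5: prefix='1' (no match yet)
Bit 6: prefix='11' (no match yet)
Bit 7: prefix='111' -> emit 'l', reset
Bit 8: prefix='1' (no match yet)
Bit 9: prefix='11' (no match yet)
Bit 10: prefix='110' -> emit 'h', reset
Bit 11: prefix='0' (no match yet)
Bit 12: prefix='01' (no match yet)
Bit 13: prefix='010' -> emit 'g', reset
Bit 14: prefix='0' (no match yet)
Bit 15: prefix='00' -> emit 'd', reset

Answer: (root)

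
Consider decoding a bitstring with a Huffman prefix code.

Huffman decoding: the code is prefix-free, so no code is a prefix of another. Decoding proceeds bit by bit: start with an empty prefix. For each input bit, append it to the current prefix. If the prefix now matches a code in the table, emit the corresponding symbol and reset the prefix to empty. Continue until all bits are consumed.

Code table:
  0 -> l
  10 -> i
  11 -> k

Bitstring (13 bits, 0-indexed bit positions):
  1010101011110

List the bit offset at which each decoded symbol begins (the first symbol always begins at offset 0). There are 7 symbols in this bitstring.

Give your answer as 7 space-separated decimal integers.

Answer: 0 2 4 6 8 10 12

Derivation:
Bit 0: prefix='1' (no match yet)
Bit 1: prefix='10' -> emit 'i', reset
Bit 2: prefix='1' (no match yet)
Bit 3: prefix='10' -> emit 'i', reset
Bit 4: prefix='1' (no match yet)
Bit 5: prefix='10' -> emit 'i', reset
Bit 6: prefix='1' (no match yet)
Bit 7: prefix='10' -> emit 'i', reset
Bit 8: prefix='1' (no match yet)
Bit 9: prefix='11' -> emit 'k', reset
Bit 10: prefix='1' (no match yet)
Bit 11: prefix='11' -> emit 'k', reset
Bit 12: prefix='0' -> emit 'l', reset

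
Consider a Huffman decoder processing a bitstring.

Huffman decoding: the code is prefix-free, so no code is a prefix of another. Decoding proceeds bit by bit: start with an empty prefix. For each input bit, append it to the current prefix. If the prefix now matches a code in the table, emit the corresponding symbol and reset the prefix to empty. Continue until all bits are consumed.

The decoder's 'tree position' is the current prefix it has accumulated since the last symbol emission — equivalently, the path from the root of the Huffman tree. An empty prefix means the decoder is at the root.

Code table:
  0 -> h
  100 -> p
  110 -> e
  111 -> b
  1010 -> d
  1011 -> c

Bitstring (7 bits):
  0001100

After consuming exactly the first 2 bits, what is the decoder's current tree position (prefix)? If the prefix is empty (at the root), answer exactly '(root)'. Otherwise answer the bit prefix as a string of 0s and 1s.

Answer: (root)

Derivation:
Bit 0: prefix='0' -> emit 'h', reset
Bit 1: prefix='0' -> emit 'h', reset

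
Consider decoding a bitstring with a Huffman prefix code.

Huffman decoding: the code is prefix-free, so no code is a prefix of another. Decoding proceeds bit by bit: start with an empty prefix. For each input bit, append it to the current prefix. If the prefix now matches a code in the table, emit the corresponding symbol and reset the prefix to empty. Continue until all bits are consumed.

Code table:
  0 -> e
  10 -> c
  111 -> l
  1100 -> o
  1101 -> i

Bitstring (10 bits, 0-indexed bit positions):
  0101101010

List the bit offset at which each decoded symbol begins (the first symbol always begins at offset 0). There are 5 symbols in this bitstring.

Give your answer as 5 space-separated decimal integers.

Answer: 0 1 3 7 8

Derivation:
Bit 0: prefix='0' -> emit 'e', reset
Bit 1: prefix='1' (no match yet)
Bit 2: prefix='10' -> emit 'c', reset
Bit 3: prefix='1' (no match yet)
Bit 4: prefix='11' (no match yet)
Bit 5: prefix='110' (no match yet)
Bit 6: prefix='1101' -> emit 'i', reset
Bit 7: prefix='0' -> emit 'e', reset
Bit 8: prefix='1' (no match yet)
Bit 9: prefix='10' -> emit 'c', reset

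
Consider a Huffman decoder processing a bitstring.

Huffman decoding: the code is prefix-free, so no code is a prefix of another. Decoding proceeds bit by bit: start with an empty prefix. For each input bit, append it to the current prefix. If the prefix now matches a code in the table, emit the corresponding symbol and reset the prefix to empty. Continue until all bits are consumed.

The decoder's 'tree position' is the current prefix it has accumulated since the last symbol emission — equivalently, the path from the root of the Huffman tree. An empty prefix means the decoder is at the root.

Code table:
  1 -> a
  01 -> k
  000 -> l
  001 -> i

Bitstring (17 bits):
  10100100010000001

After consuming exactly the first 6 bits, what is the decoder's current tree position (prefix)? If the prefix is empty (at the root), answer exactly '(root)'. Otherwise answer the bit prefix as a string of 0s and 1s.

Answer: (root)

Derivation:
Bit 0: prefix='1' -> emit 'a', reset
Bit 1: prefix='0' (no match yet)
Bit 2: prefix='01' -> emit 'k', reset
Bit 3: prefix='0' (no match yet)
Bit 4: prefix='00' (no match yet)
Bit 5: prefix='001' -> emit 'i', reset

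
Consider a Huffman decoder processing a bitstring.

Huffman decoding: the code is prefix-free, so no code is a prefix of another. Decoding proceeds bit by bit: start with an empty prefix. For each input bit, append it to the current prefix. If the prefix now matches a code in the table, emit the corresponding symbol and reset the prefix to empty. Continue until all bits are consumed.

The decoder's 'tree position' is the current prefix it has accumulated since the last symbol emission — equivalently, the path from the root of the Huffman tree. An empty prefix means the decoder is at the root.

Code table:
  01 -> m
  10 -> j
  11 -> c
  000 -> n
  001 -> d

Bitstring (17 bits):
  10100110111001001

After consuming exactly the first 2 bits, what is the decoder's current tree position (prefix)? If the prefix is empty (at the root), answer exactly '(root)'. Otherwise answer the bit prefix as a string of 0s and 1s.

Answer: (root)

Derivation:
Bit 0: prefix='1' (no match yet)
Bit 1: prefix='10' -> emit 'j', reset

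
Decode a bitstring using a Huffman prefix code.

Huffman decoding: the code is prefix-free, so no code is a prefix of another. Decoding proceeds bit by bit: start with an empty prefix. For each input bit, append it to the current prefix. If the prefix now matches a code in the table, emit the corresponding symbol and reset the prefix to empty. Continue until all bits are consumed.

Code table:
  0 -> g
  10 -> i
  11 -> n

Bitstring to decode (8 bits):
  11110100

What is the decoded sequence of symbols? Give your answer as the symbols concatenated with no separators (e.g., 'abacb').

Bit 0: prefix='1' (no match yet)
Bit 1: prefix='11' -> emit 'n', reset
Bit 2: prefix='1' (no match yet)
Bit 3: prefix='11' -> emit 'n', reset
Bit 4: prefix='0' -> emit 'g', reset
Bit 5: prefix='1' (no match yet)
Bit 6: prefix='10' -> emit 'i', reset
Bit 7: prefix='0' -> emit 'g', reset

Answer: nngig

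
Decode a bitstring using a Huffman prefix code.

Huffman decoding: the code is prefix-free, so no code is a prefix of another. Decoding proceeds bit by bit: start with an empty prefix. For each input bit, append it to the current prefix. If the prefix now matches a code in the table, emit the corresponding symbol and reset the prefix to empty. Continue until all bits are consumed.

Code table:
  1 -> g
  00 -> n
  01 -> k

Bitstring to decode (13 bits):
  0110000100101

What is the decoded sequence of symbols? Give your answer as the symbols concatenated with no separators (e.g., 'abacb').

Answer: kgnngngk

Derivation:
Bit 0: prefix='0' (no match yet)
Bit 1: prefix='01' -> emit 'k', reset
Bit 2: prefix='1' -> emit 'g', reset
Bit 3: prefix='0' (no match yet)
Bit 4: prefix='00' -> emit 'n', reset
Bit 5: prefix='0' (no match yet)
Bit 6: prefix='00' -> emit 'n', reset
Bit 7: prefix='1' -> emit 'g', reset
Bit 8: prefix='0' (no match yet)
Bit 9: prefix='00' -> emit 'n', reset
Bit 10: prefix='1' -> emit 'g', reset
Bit 11: prefix='0' (no match yet)
Bit 12: prefix='01' -> emit 'k', reset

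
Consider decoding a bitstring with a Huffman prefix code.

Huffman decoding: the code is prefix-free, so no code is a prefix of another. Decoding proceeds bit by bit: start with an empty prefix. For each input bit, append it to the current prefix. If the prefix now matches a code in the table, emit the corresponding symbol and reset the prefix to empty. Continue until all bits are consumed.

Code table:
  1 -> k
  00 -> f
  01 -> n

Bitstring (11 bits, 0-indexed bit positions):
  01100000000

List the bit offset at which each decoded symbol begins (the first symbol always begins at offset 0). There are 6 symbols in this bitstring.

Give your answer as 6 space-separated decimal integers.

Bit 0: prefix='0' (no match yet)
Bit 1: prefix='01' -> emit 'n', reset
Bit 2: prefix='1' -> emit 'k', reset
Bit 3: prefix='0' (no match yet)
Bit 4: prefix='00' -> emit 'f', reset
Bit 5: prefix='0' (no match yet)
Bit 6: prefix='00' -> emit 'f', reset
Bit 7: prefix='0' (no match yet)
Bit 8: prefix='00' -> emit 'f', reset
Bit 9: prefix='0' (no match yet)
Bit 10: prefix='00' -> emit 'f', reset

Answer: 0 2 3 5 7 9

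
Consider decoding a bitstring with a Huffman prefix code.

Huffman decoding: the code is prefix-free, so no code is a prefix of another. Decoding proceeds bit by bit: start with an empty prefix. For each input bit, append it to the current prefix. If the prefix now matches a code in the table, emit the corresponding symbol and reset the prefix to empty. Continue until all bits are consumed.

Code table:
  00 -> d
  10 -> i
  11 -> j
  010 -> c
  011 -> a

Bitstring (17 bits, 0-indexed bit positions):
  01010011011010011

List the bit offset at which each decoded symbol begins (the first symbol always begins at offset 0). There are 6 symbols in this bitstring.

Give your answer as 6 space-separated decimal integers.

Bit 0: prefix='0' (no match yet)
Bit 1: prefix='01' (no match yet)
Bit 2: prefix='010' -> emit 'c', reset
Bit 3: prefix='1' (no match yet)
Bit 4: prefix='10' -> emit 'i', reset
Bit 5: prefix='0' (no match yet)
Bit 6: prefix='01' (no match yet)
Bit 7: prefix='011' -> emit 'a', reset
Bit 8: prefix='0' (no match yet)
Bit 9: prefix='01' (no match yet)
Bit 10: prefix='011' -> emit 'a', reset
Bit 11: prefix='0' (no match yet)
Bit 12: prefix='01' (no match yet)
Bit 13: prefix='010' -> emit 'c', reset
Bit 14: prefix='0' (no match yet)
Bit 15: prefix='01' (no match yet)
Bit 16: prefix='011' -> emit 'a', reset

Answer: 0 3 5 8 11 14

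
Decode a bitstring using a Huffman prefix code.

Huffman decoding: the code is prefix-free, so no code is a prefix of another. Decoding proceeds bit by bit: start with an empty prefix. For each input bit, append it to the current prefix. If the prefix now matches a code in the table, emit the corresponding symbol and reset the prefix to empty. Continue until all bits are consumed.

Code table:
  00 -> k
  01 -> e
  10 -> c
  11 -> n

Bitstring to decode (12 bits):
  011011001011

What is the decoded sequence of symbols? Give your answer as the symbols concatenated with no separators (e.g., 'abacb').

Answer: ecnkcn

Derivation:
Bit 0: prefix='0' (no match yet)
Bit 1: prefix='01' -> emit 'e', reset
Bit 2: prefix='1' (no match yet)
Bit 3: prefix='10' -> emit 'c', reset
Bit 4: prefix='1' (no match yet)
Bit 5: prefix='11' -> emit 'n', reset
Bit 6: prefix='0' (no match yet)
Bit 7: prefix='00' -> emit 'k', reset
Bit 8: prefix='1' (no match yet)
Bit 9: prefix='10' -> emit 'c', reset
Bit 10: prefix='1' (no match yet)
Bit 11: prefix='11' -> emit 'n', reset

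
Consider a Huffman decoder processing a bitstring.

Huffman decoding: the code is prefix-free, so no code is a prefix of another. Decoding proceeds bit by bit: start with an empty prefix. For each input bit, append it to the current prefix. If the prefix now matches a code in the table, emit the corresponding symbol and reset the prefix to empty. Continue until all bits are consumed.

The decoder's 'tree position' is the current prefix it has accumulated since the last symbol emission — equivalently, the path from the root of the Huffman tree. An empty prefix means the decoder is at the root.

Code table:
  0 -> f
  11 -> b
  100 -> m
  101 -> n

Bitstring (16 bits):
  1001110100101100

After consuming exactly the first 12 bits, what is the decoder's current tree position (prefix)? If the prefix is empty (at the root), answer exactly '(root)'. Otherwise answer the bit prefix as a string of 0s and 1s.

Bit 0: prefix='1' (no match yet)
Bit 1: prefix='10' (no match yet)
Bit 2: prefix='100' -> emit 'm', reset
Bit 3: prefix='1' (no match yet)
Bit 4: prefix='11' -> emit 'b', reset
Bit 5: prefix='1' (no match yet)
Bit 6: prefix='10' (no match yet)
Bit 7: prefix='101' -> emit 'n', reset
Bit 8: prefix='0' -> emit 'f', reset
Bit 9: prefix='0' -> emit 'f', reset
Bit 10: prefix='1' (no match yet)
Bit 11: prefix='10' (no match yet)

Answer: 10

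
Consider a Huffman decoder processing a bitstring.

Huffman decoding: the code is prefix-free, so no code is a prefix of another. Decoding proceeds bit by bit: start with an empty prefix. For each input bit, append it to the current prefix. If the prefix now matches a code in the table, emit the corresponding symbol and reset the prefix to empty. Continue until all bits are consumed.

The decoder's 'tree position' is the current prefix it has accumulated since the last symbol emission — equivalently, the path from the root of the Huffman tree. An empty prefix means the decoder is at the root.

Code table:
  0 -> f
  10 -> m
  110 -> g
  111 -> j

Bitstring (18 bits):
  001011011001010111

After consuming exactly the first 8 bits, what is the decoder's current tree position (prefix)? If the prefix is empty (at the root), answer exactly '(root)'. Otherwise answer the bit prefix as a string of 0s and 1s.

Answer: 1

Derivation:
Bit 0: prefix='0' -> emit 'f', reset
Bit 1: prefix='0' -> emit 'f', reset
Bit 2: prefix='1' (no match yet)
Bit 3: prefix='10' -> emit 'm', reset
Bit 4: prefix='1' (no match yet)
Bit 5: prefix='11' (no match yet)
Bit 6: prefix='110' -> emit 'g', reset
Bit 7: prefix='1' (no match yet)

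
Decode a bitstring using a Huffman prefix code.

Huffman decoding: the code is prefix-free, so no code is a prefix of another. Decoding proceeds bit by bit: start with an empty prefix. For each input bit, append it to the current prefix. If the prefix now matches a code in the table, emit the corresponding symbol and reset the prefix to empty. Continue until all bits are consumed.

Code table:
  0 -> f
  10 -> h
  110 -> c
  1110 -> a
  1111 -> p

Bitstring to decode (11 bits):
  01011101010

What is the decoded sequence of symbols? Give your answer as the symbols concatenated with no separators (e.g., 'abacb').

Answer: fhahh

Derivation:
Bit 0: prefix='0' -> emit 'f', reset
Bit 1: prefix='1' (no match yet)
Bit 2: prefix='10' -> emit 'h', reset
Bit 3: prefix='1' (no match yet)
Bit 4: prefix='11' (no match yet)
Bit 5: prefix='111' (no match yet)
Bit 6: prefix='1110' -> emit 'a', reset
Bit 7: prefix='1' (no match yet)
Bit 8: prefix='10' -> emit 'h', reset
Bit 9: prefix='1' (no match yet)
Bit 10: prefix='10' -> emit 'h', reset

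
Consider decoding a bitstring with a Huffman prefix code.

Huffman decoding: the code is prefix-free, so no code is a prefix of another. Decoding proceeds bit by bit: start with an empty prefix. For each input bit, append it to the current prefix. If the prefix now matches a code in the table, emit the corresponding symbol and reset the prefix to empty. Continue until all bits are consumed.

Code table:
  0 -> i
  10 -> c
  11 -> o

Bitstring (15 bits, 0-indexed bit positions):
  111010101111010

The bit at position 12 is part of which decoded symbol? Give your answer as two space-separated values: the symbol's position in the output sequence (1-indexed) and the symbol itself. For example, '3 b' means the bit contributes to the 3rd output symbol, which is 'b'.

Bit 0: prefix='1' (no match yet)
Bit 1: prefix='11' -> emit 'o', reset
Bit 2: prefix='1' (no match yet)
Bit 3: prefix='10' -> emit 'c', reset
Bit 4: prefix='1' (no match yet)
Bit 5: prefix='10' -> emit 'c', reset
Bit 6: prefix='1' (no match yet)
Bit 7: prefix='10' -> emit 'c', reset
Bit 8: prefix='1' (no match yet)
Bit 9: prefix='11' -> emit 'o', reset
Bit 10: prefix='1' (no match yet)
Bit 11: prefix='11' -> emit 'o', reset
Bit 12: prefix='0' -> emit 'i', reset
Bit 13: prefix='1' (no match yet)
Bit 14: prefix='10' -> emit 'c', reset

Answer: 7 i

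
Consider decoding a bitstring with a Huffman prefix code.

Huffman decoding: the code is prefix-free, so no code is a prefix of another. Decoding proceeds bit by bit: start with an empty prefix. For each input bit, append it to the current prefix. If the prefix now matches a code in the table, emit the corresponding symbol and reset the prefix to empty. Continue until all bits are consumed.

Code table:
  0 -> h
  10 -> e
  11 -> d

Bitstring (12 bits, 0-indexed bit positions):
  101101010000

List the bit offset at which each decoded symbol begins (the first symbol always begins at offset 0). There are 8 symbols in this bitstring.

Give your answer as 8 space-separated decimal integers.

Bit 0: prefix='1' (no match yet)
Bit 1: prefix='10' -> emit 'e', reset
Bit 2: prefix='1' (no match yet)
Bit 3: prefix='11' -> emit 'd', reset
Bit 4: prefix='0' -> emit 'h', reset
Bit 5: prefix='1' (no match yet)
Bit 6: prefix='10' -> emit 'e', reset
Bit 7: prefix='1' (no match yet)
Bit 8: prefix='10' -> emit 'e', reset
Bit 9: prefix='0' -> emit 'h', reset
Bit 10: prefix='0' -> emit 'h', reset
Bit 11: prefix='0' -> emit 'h', reset

Answer: 0 2 4 5 7 9 10 11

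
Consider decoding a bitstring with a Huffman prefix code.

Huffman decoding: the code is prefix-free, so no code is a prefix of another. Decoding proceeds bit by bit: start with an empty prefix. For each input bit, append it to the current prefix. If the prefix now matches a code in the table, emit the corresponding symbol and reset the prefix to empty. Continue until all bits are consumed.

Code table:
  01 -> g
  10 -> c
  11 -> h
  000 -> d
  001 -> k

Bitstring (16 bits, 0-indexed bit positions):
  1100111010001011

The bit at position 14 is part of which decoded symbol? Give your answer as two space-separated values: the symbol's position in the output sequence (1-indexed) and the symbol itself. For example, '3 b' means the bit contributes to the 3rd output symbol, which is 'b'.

Answer: 7 h

Derivation:
Bit 0: prefix='1' (no match yet)
Bit 1: prefix='11' -> emit 'h', reset
Bit 2: prefix='0' (no match yet)
Bit 3: prefix='00' (no match yet)
Bit 4: prefix='001' -> emit 'k', reset
Bit 5: prefix='1' (no match yet)
Bit 6: prefix='11' -> emit 'h', reset
Bit 7: prefix='0' (no match yet)
Bit 8: prefix='01' -> emit 'g', reset
Bit 9: prefix='0' (no match yet)
Bit 10: prefix='00' (no match yet)
Bit 11: prefix='000' -> emit 'd', reset
Bit 12: prefix='1' (no match yet)
Bit 13: prefix='10' -> emit 'c', reset
Bit 14: prefix='1' (no match yet)
Bit 15: prefix='11' -> emit 'h', reset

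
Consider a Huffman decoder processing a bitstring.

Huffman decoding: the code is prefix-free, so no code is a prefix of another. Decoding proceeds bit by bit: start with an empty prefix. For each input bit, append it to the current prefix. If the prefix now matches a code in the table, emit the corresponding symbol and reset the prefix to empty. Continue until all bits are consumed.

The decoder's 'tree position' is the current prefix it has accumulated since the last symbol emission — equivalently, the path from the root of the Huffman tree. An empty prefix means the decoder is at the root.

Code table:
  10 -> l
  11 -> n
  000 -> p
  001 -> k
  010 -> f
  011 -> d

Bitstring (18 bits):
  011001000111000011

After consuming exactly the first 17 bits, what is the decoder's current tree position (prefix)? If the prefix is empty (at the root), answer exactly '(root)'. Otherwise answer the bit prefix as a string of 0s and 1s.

Bit 0: prefix='0' (no match yet)
Bit 1: prefix='01' (no match yet)
Bit 2: prefix='011' -> emit 'd', reset
Bit 3: prefix='0' (no match yet)
Bit 4: prefix='00' (no match yet)
Bit 5: prefix='001' -> emit 'k', reset
Bit 6: prefix='0' (no match yet)
Bit 7: prefix='00' (no match yet)
Bit 8: prefix='000' -> emit 'p', reset
Bit 9: prefix='1' (no match yet)
Bit 10: prefix='11' -> emit 'n', reset
Bit 11: prefix='1' (no match yet)
Bit 12: prefix='10' -> emit 'l', reset
Bit 13: prefix='0' (no match yet)
Bit 14: prefix='00' (no match yet)
Bit 15: prefix='000' -> emit 'p', reset
Bit 16: prefix='1' (no match yet)

Answer: 1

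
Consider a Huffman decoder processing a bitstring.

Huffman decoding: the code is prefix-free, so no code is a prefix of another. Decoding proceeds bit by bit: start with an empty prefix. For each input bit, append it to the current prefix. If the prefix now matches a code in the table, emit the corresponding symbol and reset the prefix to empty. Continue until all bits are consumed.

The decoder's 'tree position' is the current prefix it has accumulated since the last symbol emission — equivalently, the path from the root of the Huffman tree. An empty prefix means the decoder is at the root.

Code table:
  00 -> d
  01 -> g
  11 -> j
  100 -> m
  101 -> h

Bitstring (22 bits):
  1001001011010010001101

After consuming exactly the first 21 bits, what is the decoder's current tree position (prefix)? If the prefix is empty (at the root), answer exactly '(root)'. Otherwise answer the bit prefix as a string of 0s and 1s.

Answer: 10

Derivation:
Bit 0: prefix='1' (no match yet)
Bit 1: prefix='10' (no match yet)
Bit 2: prefix='100' -> emit 'm', reset
Bit 3: prefix='1' (no match yet)
Bit 4: prefix='10' (no match yet)
Bit 5: prefix='100' -> emit 'm', reset
Bit 6: prefix='1' (no match yet)
Bit 7: prefix='10' (no match yet)
Bit 8: prefix='101' -> emit 'h', reset
Bit 9: prefix='1' (no match yet)
Bit 10: prefix='10' (no match yet)
Bit 11: prefix='101' -> emit 'h', reset
Bit 12: prefix='0' (no match yet)
Bit 13: prefix='00' -> emit 'd', reset
Bit 14: prefix='1' (no match yet)
Bit 15: prefix='10' (no match yet)
Bit 16: prefix='100' -> emit 'm', reset
Bit 17: prefix='0' (no match yet)
Bit 18: prefix='01' -> emit 'g', reset
Bit 19: prefix='1' (no match yet)
Bit 20: prefix='10' (no match yet)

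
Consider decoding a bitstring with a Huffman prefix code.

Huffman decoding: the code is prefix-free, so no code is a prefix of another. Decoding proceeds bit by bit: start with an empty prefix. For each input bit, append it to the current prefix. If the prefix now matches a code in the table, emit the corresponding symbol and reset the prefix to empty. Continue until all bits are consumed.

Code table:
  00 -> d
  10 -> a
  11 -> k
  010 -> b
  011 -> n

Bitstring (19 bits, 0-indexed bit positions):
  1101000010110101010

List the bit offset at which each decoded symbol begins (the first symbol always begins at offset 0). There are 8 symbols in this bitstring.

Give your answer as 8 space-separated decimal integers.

Bit 0: prefix='1' (no match yet)
Bit 1: prefix='11' -> emit 'k', reset
Bit 2: prefix='0' (no match yet)
Bit 3: prefix='01' (no match yet)
Bit 4: prefix='010' -> emit 'b', reset
Bit 5: prefix='0' (no match yet)
Bit 6: prefix='00' -> emit 'd', reset
Bit 7: prefix='0' (no match yet)
Bit 8: prefix='01' (no match yet)
Bit 9: prefix='010' -> emit 'b', reset
Bit 10: prefix='1' (no match yet)
Bit 11: prefix='11' -> emit 'k', reset
Bit 12: prefix='0' (no match yet)
Bit 13: prefix='01' (no match yet)
Bit 14: prefix='010' -> emit 'b', reset
Bit 15: prefix='1' (no match yet)
Bit 16: prefix='10' -> emit 'a', reset
Bit 17: prefix='1' (no match yet)
Bit 18: prefix='10' -> emit 'a', reset

Answer: 0 2 5 7 10 12 15 17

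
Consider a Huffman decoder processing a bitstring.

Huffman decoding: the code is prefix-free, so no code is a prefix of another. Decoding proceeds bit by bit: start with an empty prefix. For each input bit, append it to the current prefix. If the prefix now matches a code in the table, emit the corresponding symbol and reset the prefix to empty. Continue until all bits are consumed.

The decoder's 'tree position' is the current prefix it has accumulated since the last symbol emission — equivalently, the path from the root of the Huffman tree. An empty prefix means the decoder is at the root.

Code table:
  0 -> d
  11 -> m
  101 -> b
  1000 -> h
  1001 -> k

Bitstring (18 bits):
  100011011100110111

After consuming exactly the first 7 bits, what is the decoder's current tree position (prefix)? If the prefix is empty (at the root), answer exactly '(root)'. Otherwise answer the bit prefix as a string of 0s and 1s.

Answer: (root)

Derivation:
Bit 0: prefix='1' (no match yet)
Bit 1: prefix='10' (no match yet)
Bit 2: prefix='100' (no match yet)
Bit 3: prefix='1000' -> emit 'h', reset
Bit 4: prefix='1' (no match yet)
Bit 5: prefix='11' -> emit 'm', reset
Bit 6: prefix='0' -> emit 'd', reset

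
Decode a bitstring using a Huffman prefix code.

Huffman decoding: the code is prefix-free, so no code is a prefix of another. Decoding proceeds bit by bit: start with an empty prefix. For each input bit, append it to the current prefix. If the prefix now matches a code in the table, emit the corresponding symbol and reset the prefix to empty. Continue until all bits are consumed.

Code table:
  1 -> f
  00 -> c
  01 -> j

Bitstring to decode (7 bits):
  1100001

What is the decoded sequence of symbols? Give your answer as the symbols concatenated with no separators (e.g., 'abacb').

Bit 0: prefix='1' -> emit 'f', reset
Bit 1: prefix='1' -> emit 'f', reset
Bit 2: prefix='0' (no match yet)
Bit 3: prefix='00' -> emit 'c', reset
Bit 4: prefix='0' (no match yet)
Bit 5: prefix='00' -> emit 'c', reset
Bit 6: prefix='1' -> emit 'f', reset

Answer: ffccf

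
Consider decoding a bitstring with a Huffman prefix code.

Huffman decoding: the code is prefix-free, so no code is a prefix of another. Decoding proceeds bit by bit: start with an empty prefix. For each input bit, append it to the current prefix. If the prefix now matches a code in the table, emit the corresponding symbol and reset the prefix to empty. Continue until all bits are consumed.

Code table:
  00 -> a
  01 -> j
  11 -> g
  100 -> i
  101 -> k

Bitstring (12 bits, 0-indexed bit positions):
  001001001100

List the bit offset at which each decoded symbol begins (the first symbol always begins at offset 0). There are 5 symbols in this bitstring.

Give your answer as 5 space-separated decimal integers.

Bit 0: prefix='0' (no match yet)
Bit 1: prefix='00' -> emit 'a', reset
Bit 2: prefix='1' (no match yet)
Bit 3: prefix='10' (no match yet)
Bit 4: prefix='100' -> emit 'i', reset
Bit 5: prefix='1' (no match yet)
Bit 6: prefix='10' (no match yet)
Bit 7: prefix='100' -> emit 'i', reset
Bit 8: prefix='1' (no match yet)
Bit 9: prefix='11' -> emit 'g', reset
Bit 10: prefix='0' (no match yet)
Bit 11: prefix='00' -> emit 'a', reset

Answer: 0 2 5 8 10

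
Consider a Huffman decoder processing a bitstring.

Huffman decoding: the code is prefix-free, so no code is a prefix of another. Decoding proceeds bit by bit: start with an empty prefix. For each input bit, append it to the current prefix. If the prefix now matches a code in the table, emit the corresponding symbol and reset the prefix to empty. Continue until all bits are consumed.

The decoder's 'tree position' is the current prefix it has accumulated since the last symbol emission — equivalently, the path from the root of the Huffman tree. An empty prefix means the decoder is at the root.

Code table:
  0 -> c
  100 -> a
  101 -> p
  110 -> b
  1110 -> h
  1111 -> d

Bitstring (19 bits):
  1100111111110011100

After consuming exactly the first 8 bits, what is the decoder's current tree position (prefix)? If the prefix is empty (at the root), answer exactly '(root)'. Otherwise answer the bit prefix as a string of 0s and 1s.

Bit 0: prefix='1' (no match yet)
Bit 1: prefix='11' (no match yet)
Bit 2: prefix='110' -> emit 'b', reset
Bit 3: prefix='0' -> emit 'c', reset
Bit 4: prefix='1' (no match yet)
Bit 5: prefix='11' (no match yet)
Bit 6: prefix='111' (no match yet)
Bit 7: prefix='1111' -> emit 'd', reset

Answer: (root)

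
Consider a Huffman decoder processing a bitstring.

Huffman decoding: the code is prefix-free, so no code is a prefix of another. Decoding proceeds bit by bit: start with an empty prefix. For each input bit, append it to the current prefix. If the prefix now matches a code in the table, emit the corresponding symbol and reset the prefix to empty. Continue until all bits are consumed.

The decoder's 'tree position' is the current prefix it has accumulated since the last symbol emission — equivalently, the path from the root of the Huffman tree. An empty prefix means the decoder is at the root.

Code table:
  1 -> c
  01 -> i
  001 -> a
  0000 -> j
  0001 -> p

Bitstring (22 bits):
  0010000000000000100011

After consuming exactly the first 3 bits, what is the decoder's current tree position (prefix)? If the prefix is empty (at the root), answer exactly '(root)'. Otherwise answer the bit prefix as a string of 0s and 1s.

Bit 0: prefix='0' (no match yet)
Bit 1: prefix='00' (no match yet)
Bit 2: prefix='001' -> emit 'a', reset

Answer: (root)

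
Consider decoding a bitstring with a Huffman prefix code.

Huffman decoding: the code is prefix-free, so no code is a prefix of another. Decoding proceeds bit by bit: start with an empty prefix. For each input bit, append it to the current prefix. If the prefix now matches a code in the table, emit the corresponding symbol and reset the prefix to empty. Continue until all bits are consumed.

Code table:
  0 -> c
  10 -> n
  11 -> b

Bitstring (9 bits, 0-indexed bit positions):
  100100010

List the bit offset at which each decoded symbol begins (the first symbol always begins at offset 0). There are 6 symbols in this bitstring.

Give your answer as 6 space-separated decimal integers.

Answer: 0 2 3 5 6 7

Derivation:
Bit 0: prefix='1' (no match yet)
Bit 1: prefix='10' -> emit 'n', reset
Bit 2: prefix='0' -> emit 'c', reset
Bit 3: prefix='1' (no match yet)
Bit 4: prefix='10' -> emit 'n', reset
Bit 5: prefix='0' -> emit 'c', reset
Bit 6: prefix='0' -> emit 'c', reset
Bit 7: prefix='1' (no match yet)
Bit 8: prefix='10' -> emit 'n', reset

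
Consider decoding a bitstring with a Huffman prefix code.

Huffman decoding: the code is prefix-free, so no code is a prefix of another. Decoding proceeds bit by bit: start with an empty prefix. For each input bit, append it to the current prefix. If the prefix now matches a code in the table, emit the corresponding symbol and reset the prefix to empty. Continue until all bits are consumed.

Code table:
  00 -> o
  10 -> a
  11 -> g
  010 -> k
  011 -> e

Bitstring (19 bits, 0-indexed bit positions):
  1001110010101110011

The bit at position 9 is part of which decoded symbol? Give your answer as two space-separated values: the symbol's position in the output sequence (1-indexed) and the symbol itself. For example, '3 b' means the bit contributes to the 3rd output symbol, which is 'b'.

Answer: 4 k

Derivation:
Bit 0: prefix='1' (no match yet)
Bit 1: prefix='10' -> emit 'a', reset
Bit 2: prefix='0' (no match yet)
Bit 3: prefix='01' (no match yet)
Bit 4: prefix='011' -> emit 'e', reset
Bit 5: prefix='1' (no match yet)
Bit 6: prefix='10' -> emit 'a', reset
Bit 7: prefix='0' (no match yet)
Bit 8: prefix='01' (no match yet)
Bit 9: prefix='010' -> emit 'k', reset
Bit 10: prefix='1' (no match yet)
Bit 11: prefix='10' -> emit 'a', reset
Bit 12: prefix='1' (no match yet)
Bit 13: prefix='11' -> emit 'g', reset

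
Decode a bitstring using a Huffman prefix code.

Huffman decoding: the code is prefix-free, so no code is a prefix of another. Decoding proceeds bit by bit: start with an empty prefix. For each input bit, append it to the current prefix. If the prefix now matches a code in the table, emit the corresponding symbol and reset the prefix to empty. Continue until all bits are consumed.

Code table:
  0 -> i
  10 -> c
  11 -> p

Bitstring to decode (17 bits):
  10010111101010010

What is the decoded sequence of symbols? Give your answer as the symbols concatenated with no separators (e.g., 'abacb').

Bit 0: prefix='1' (no match yet)
Bit 1: prefix='10' -> emit 'c', reset
Bit 2: prefix='0' -> emit 'i', reset
Bit 3: prefix='1' (no match yet)
Bit 4: prefix='10' -> emit 'c', reset
Bit 5: prefix='1' (no match yet)
Bit 6: prefix='11' -> emit 'p', reset
Bit 7: prefix='1' (no match yet)
Bit 8: prefix='11' -> emit 'p', reset
Bit 9: prefix='0' -> emit 'i', reset
Bit 10: prefix='1' (no match yet)
Bit 11: prefix='10' -> emit 'c', reset
Bit 12: prefix='1' (no match yet)
Bit 13: prefix='10' -> emit 'c', reset
Bit 14: prefix='0' -> emit 'i', reset
Bit 15: prefix='1' (no match yet)
Bit 16: prefix='10' -> emit 'c', reset

Answer: cicppiccic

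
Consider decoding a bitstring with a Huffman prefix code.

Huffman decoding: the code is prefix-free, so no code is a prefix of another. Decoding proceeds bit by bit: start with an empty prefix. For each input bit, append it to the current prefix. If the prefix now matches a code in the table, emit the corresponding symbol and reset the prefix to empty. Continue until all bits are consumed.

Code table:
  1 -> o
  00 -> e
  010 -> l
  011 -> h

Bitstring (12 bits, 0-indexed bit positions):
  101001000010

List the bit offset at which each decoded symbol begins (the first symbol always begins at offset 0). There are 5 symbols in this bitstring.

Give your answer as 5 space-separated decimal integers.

Answer: 0 1 4 7 9

Derivation:
Bit 0: prefix='1' -> emit 'o', reset
Bit 1: prefix='0' (no match yet)
Bit 2: prefix='01' (no match yet)
Bit 3: prefix='010' -> emit 'l', reset
Bit 4: prefix='0' (no match yet)
Bit 5: prefix='01' (no match yet)
Bit 6: prefix='010' -> emit 'l', reset
Bit 7: prefix='0' (no match yet)
Bit 8: prefix='00' -> emit 'e', reset
Bit 9: prefix='0' (no match yet)
Bit 10: prefix='01' (no match yet)
Bit 11: prefix='010' -> emit 'l', reset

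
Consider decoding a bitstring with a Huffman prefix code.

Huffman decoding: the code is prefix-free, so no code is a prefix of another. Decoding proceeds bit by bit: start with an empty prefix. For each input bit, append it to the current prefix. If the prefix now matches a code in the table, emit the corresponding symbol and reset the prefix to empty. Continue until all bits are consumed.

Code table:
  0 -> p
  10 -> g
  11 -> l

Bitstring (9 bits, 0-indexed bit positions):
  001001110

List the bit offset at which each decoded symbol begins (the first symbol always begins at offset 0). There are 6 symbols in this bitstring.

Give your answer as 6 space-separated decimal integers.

Bit 0: prefix='0' -> emit 'p', reset
Bit 1: prefix='0' -> emit 'p', reset
Bit 2: prefix='1' (no match yet)
Bit 3: prefix='10' -> emit 'g', reset
Bit 4: prefix='0' -> emit 'p', reset
Bit 5: prefix='1' (no match yet)
Bit 6: prefix='11' -> emit 'l', reset
Bit 7: prefix='1' (no match yet)
Bit 8: prefix='10' -> emit 'g', reset

Answer: 0 1 2 4 5 7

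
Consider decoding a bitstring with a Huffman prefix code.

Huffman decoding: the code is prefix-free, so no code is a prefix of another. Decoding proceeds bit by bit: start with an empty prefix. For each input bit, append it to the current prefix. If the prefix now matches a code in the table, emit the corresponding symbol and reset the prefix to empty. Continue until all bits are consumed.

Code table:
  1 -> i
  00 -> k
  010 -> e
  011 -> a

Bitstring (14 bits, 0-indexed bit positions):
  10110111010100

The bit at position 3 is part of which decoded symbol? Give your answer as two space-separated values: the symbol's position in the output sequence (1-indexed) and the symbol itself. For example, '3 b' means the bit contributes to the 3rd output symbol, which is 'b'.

Bit 0: prefix='1' -> emit 'i', reset
Bit 1: prefix='0' (no match yet)
Bit 2: prefix='01' (no match yet)
Bit 3: prefix='011' -> emit 'a', reset
Bit 4: prefix='0' (no match yet)
Bit 5: prefix='01' (no match yet)
Bit 6: prefix='011' -> emit 'a', reset
Bit 7: prefix='1' -> emit 'i', reset

Answer: 2 a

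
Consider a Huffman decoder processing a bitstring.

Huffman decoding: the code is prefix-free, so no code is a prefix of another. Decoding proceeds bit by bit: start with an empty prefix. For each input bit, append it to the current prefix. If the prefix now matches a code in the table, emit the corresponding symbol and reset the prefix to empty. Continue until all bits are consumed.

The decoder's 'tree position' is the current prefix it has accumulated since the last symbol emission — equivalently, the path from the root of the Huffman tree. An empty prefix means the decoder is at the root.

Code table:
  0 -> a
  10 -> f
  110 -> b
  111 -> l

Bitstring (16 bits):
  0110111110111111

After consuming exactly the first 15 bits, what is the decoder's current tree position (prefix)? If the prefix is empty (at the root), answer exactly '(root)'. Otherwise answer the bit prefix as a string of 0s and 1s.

Bit 0: prefix='0' -> emit 'a', reset
Bit 1: prefix='1' (no match yet)
Bit 2: prefix='11' (no match yet)
Bit 3: prefix='110' -> emit 'b', reset
Bit 4: prefix='1' (no match yet)
Bit 5: prefix='11' (no match yet)
Bit 6: prefix='111' -> emit 'l', reset
Bit 7: prefix='1' (no match yet)
Bit 8: prefix='11' (no match yet)
Bit 9: prefix='110' -> emit 'b', reset
Bit 10: prefix='1' (no match yet)
Bit 11: prefix='11' (no match yet)
Bit 12: prefix='111' -> emit 'l', reset
Bit 13: prefix='1' (no match yet)
Bit 14: prefix='11' (no match yet)

Answer: 11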